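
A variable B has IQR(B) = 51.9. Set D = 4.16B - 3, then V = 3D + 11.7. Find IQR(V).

IQR(D) = |4.16|·51.9 = 215.904.
IQR(V) = |3|·215.904 = 647.712.

IQR(V) = 647.712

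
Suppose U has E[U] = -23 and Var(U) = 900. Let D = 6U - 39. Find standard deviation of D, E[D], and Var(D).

standard deviation of D = 180, E[D] = -177, Var(D) = 32400

D = 6U - 39 is linear with a = 6, b = -39.
standard deviation of U = √900 = 30.
standard deviation of D = |a|·standard deviation of U = |6|·30 = 180.
E[D] = a·E[U] + b = 6·(-23) + (-39) = -177.
Var(D) = a²·Var(U) = 6²·900 = 32400 (the additive constant -39 does not affect variance).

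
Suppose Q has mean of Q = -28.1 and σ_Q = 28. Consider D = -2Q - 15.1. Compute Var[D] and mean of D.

Var[D] = 3136, mean of D = 41.1

D = -2Q - 15.1 is linear with a = -2, b = -15.1.
Var[Q] = 28² = 784.
Var[D] = a²·Var[Q] = (-2)²·784 = 3136 (the additive constant -15.1 does not affect variance).
mean of D = a·mean of Q + b = (-2)·(-28.1) + (-15.1) = 41.1.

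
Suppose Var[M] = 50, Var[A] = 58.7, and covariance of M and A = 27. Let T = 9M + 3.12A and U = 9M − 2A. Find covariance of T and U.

By bilinearity, covariance of T and U = ac·Var[M] + bd·Var[A] + (ad+bc)·covariance of M and A, with a=9, b=3.12, c=9, d=-2.
ac·Var[M] = 9·9·50 = 4050
bd·Var[A] = 3.12·(-2)·58.7 = -366.288
(ad+bc)·covariance of M and A = (10.08)·27 = 272.16
covariance of T and U = 4050 + (-366.288) + 272.16 = 3955.872.

covariance of T and U = 3955.872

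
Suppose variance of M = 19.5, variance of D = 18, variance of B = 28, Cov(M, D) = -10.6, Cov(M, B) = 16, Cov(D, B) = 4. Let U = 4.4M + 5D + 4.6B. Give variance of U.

variance of U = 1785.28

variance of U = a²·variance of M + b²·variance of D + c²·variance of B + 2ab·Cov(M, D) + 2ac·Cov(M, B) + 2bc·Cov(D, B), with a = 4.4, b = 5, c = 4.6.
= 377.52 + 450 + 592.48 + (-466.4) + 647.68 + 184
= 1785.28.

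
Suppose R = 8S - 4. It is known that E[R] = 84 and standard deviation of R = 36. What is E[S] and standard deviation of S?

From R = 8S - 4: E[R] = a·E[S] + b, so E[S] = (E[R] − b)/a = (84 − (-4))/8 = 11.
standard deviation of R = |a|·standard deviation of S, so standard deviation of S = 36/|8| = 4.5.

E[S] = 11, standard deviation of S = 4.5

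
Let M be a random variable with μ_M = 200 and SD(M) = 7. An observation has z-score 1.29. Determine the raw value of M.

M = μ_M + z·SD(M) = 200 + 1.29·7 = 209.03.

M = 209.03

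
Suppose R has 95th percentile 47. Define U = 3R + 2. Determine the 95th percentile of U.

95th percentile of U = 143

Since a = 3 > 0 the transformation is increasing, so the 95th percentile of U = a·(P_{95} of R) + b = 3·47 + 2 = 143.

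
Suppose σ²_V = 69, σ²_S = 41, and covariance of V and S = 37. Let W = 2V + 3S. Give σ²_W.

σ²_W = 1089

σ²_W = a²·σ²_V + b²·σ²_S + 2ab·covariance of V and S with a = 2, b = 3.
= 2²·69 + 3²·41 + 2·2·3·37
= 276 + 369 + 444 = 1089.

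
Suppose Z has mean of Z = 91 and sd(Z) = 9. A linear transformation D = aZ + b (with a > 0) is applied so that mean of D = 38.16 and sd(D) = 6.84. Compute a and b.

a = 0.76, b = -31

sd(D) = a·sd(Z) (a > 0), so a = 6.84/9 = 0.76.
mean of D = a·mean of Z + b, so b = 38.16 − 0.76·91 = -31.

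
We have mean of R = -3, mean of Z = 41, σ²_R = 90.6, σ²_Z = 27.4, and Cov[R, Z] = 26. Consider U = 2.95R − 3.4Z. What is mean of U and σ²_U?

mean of U = -148.25, σ²_U = 583.6305

mean of U = 2.95·mean of R + (-3.4)·mean of Z = 2.95·(-3) + (-3.4)·41 = -148.25.
σ²_U = a²·σ²_R + b²·σ²_Z + 2ab·Cov[R, Z] with a = 2.95, b = -3.4.
= 2.95²·90.6 + (-3.4)²·27.4 + 2·2.95·(-3.4)·26
= 788.4465 + 316.744 + (-521.56) = 583.6305.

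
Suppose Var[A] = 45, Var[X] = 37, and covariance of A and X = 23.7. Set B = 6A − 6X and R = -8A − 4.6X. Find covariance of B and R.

By bilinearity, covariance of B and R = ac·Var[A] + bd·Var[X] + (ad+bc)·covariance of A and X, with a=6, b=-6, c=-8, d=-4.6.
ac·Var[A] = 6·(-8)·45 = -2160
bd·Var[X] = (-6)·(-4.6)·37 = 1021.2
(ad+bc)·covariance of A and X = (20.4)·23.7 = 483.48
covariance of B and R = -2160 + 1021.2 + 483.48 = -655.32.

covariance of B and R = -655.32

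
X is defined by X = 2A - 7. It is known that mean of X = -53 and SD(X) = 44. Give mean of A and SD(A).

mean of A = -23, SD(A) = 22

From X = 2A - 7: mean of X = a·mean of A + b, so mean of A = (mean of X − b)/a = (-53 − (-7))/2 = -23.
SD(X) = |a|·SD(A), so SD(A) = 44/|2| = 22.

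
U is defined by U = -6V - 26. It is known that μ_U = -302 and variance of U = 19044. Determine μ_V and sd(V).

From U = -6V - 26: μ_U = a·μ_V + b, so μ_V = (μ_U − b)/a = (-302 − (-26))/(-6) = 46.
sd(U) = √19044 = 138.
sd(U) = |a|·sd(V), so sd(V) = 138/|-6| = 23.

μ_V = 46, sd(V) = 23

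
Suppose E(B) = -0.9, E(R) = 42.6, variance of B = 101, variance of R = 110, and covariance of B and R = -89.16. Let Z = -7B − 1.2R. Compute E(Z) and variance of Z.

E(Z) = -44.82, variance of Z = 3609.512

E(Z) = (-7)·E(B) + (-1.2)·E(R) = (-7)·(-0.9) + (-1.2)·42.6 = -44.82.
variance of Z = a²·variance of B + b²·variance of R + 2ab·covariance of B and R with a = -7, b = -1.2.
= (-7)²·101 + (-1.2)²·110 + 2·(-7)·(-1.2)·(-89.16)
= 4949 + 158.4 + (-1497.888) = 3609.512.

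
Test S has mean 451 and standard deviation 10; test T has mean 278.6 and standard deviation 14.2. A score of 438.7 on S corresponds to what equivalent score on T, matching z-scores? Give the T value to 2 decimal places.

z = (438.7 − 451)/10 = -1.23.
T = 278.6 + z·14.2 = 278.6 + (438.7 − 451)·14.2/10 ≈ 261.13.

T = 261.13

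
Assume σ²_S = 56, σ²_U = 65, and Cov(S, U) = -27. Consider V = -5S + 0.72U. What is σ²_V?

σ²_V = 1628.096

σ²_V = a²·σ²_S + b²·σ²_U + 2ab·Cov(S, U) with a = -5, b = 0.72.
= (-5)²·56 + 0.72²·65 + 2·(-5)·0.72·(-27)
= 1400 + 33.696 + 194.4 = 1628.096.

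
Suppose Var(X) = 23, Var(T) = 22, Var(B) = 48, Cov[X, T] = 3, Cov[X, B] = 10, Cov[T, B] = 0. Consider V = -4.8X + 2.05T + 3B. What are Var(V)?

Var(V) = a²·Var(X) + b²·Var(T) + c²·Var(B) + 2ab·Cov[X, T] + 2ac·Cov[X, B] + 2bc·Cov[T, B], with a = -4.8, b = 2.05, c = 3.
= 529.92 + 92.455 + 432 + (-59.04) + (-288) + 0
= 707.335.

Var(V) = 707.335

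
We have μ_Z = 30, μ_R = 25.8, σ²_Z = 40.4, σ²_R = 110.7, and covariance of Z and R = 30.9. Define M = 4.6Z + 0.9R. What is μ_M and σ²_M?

μ_M = 4.6·μ_Z + 0.9·μ_R = 4.6·30 + 0.9·25.8 = 161.22.
σ²_M = a²·σ²_Z + b²·σ²_R + 2ab·covariance of Z and R with a = 4.6, b = 0.9.
= 4.6²·40.4 + 0.9²·110.7 + 2·4.6·0.9·30.9
= 854.864 + 89.667 + 255.852 = 1200.383.

μ_M = 161.22, σ²_M = 1200.383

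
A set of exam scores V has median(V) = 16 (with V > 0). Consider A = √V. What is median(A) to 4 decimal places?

√V is monotone on this domain, so median(A) = √(16) = 4.

median(A) = 4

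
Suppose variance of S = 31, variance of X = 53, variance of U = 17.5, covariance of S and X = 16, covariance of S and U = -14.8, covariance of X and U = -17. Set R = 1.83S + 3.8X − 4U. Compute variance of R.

variance of R = 2105.1359

variance of R = a²·variance of S + b²·variance of X + c²·variance of U + 2ab·covariance of S and X + 2ac·covariance of S and U + 2bc·covariance of X and U, with a = 1.83, b = 3.8, c = -4.
= 103.8159 + 765.32 + 280 + 222.528 + 216.672 + 516.8
= 2105.1359.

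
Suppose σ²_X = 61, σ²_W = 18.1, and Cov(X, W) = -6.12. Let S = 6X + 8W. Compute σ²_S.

σ²_S = a²·σ²_X + b²·σ²_W + 2ab·Cov(X, W) with a = 6, b = 8.
= 6²·61 + 8²·18.1 + 2·6·8·(-6.12)
= 2196 + 1158.4 + (-587.52) = 2766.88.

σ²_S = 2766.88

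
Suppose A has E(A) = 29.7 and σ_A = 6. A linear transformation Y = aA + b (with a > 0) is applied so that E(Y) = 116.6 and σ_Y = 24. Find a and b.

a = 4, b = -2.2

σ_Y = a·σ_A (a > 0), so a = 24/6 = 4.
E(Y) = a·E(A) + b, so b = 116.6 − 4·29.7 = -2.2.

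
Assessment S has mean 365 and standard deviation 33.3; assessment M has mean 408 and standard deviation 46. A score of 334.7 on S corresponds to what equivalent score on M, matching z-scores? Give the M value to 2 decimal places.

z = (334.7 − 365)/33.3 ≈ -0.9099.
M = 408 + z·46 = 408 + (334.7 − 365)·46/33.3 ≈ 366.14.

M = 366.14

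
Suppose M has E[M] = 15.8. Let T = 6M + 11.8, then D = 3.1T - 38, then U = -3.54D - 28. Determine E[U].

E[U] = -1063.3084

E[T] = 6·15.8 + 11.8 = 106.6.
E[D] = 3.1·106.6 + (-38) = 292.46.
E[U] = (-3.54)·292.46 + (-28) = -1063.3084.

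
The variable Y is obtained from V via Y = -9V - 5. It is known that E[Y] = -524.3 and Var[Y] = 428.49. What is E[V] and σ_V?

From Y = -9V - 5: E[Y] = a·E[V] + b, so E[V] = (E[Y] − b)/a = (-524.3 − (-5))/(-9) = 57.7.
σ_Y = √428.49 = 20.7.
σ_Y = |a|·σ_V, so σ_V = 20.7/|-9| = 2.3.

E[V] = 57.7, σ_V = 2.3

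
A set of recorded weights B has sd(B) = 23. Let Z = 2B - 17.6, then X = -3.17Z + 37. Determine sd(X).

sd(Z) = |2|·23 = 46.
sd(X) = |-3.17|·46 = 145.82.

sd(X) = 145.82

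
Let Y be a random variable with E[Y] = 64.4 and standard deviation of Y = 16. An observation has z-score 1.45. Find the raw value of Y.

Y = E[Y] + z·standard deviation of Y = 64.4 + 1.45·16 = 87.6.

Y = 87.6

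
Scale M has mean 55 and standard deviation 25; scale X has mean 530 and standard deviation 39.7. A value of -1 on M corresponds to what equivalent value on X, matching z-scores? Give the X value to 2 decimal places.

z = (-1 − 55)/25 = -2.24.
X = 530 + z·39.7 = 530 + (-1 − 55)·39.7/25 ≈ 441.07.

X = 441.07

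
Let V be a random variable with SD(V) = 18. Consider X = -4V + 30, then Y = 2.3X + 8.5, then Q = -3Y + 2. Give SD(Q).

SD(X) = |-4|·18 = 72.
SD(Y) = |2.3|·72 = 165.6.
SD(Q) = |-3|·165.6 = 496.8.

SD(Q) = 496.8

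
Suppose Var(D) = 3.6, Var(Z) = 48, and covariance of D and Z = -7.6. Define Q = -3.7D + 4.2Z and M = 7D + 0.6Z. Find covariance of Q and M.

covariance of Q and M = -178.848

By bilinearity, covariance of Q and M = ac·Var(D) + bd·Var(Z) + (ad+bc)·covariance of D and Z, with a=-3.7, b=4.2, c=7, d=0.6.
ac·Var(D) = (-3.7)·7·3.6 = -93.24
bd·Var(Z) = 4.2·0.6·48 = 120.96
(ad+bc)·covariance of D and Z = (27.18)·(-7.6) = -206.568
covariance of Q and M = -93.24 + 120.96 + (-206.568) = -178.848.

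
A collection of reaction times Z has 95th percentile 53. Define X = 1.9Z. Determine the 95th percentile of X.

Since a = 1.9 > 0 the transformation is increasing, so the 95th percentile of X = a·(P_{95} of Z) + b = 1.9·53 = 100.7.

95th percentile of X = 100.7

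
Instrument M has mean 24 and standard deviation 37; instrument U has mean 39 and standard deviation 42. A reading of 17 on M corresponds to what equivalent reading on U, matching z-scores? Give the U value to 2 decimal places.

U = 31.05

z = (17 − 24)/37 ≈ -0.1892.
U = 39 + z·42 = 39 + (17 − 24)·42/37 ≈ 31.05.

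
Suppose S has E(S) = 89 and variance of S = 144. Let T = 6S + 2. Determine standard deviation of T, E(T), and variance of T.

standard deviation of T = 72, E(T) = 536, variance of T = 5184

T = 6S + 2 is linear with a = 6, b = 2.
standard deviation of S = √144 = 12.
standard deviation of T = |a|·standard deviation of S = |6|·12 = 72.
E(T) = a·E(S) + b = 6·89 + 2 = 536.
variance of T = a²·variance of S = 6²·144 = 5184 (the additive constant 2 does not affect variance).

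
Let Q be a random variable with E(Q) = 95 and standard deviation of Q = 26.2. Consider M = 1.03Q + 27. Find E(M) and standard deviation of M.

E(M) = 124.85, standard deviation of M = 26.986

M = 1.03Q + 27 is linear with a = 1.03, b = 27.
E(M) = a·E(Q) + b = 1.03·95 + 27 = 124.85.
standard deviation of M = |a|·standard deviation of Q = |1.03|·26.2 = 26.986.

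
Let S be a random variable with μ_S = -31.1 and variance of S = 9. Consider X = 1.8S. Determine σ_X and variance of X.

σ_X = 5.4, variance of X = 29.16

X = 1.8S is linear with a = 1.8, b = 0.
σ_S = √9 = 3.
σ_X = |a|·σ_S = |1.8|·3 = 5.4.
variance of X = a²·variance of S = 1.8²·9 = 29.16.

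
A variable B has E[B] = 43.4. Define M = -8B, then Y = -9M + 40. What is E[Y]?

E[M] = (-8)·43.4 = -347.2.
E[Y] = (-9)·(-347.2) + 40 = 3164.8.

E[Y] = 3164.8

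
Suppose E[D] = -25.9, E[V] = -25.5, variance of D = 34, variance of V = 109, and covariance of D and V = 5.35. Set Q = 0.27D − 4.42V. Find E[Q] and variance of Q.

E[Q] = 0.27·E[D] + (-4.42)·E[V] = 0.27·(-25.9) + (-4.42)·(-25.5) = 105.717.
variance of Q = a²·variance of D + b²·variance of V + 2ab·covariance of D and V with a = 0.27, b = -4.42.
= 0.27²·34 + (-4.42)²·109 + 2·0.27·(-4.42)·5.35
= 2.4786 + 2129.4676 + (-12.76938) = 2119.17682.

E[Q] = 105.717, variance of Q = 2119.17682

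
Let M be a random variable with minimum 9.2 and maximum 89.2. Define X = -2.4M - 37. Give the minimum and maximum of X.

min(X) = -251.08, max(X) = -59.08

a = -2.4 < 0, so order reverses: min(X) = a·max(M)+b = (-2.4)·89.2 + (-37) = -251.08; max(X) = a·min(M)+b = (-2.4)·9.2 + (-37) = -59.08.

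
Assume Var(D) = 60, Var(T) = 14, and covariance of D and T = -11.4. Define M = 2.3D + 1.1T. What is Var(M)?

Var(M) = 276.656

Var(M) = a²·Var(D) + b²·Var(T) + 2ab·covariance of D and T with a = 2.3, b = 1.1.
= 2.3²·60 + 1.1²·14 + 2·2.3·1.1·(-11.4)
= 317.4 + 16.94 + (-57.684) = 276.656.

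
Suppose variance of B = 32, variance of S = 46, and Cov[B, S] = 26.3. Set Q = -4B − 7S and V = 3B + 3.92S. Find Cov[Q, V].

Cov[Q, V] = -2610.924

By bilinearity, Cov[Q, V] = ac·variance of B + bd·variance of S + (ad+bc)·Cov[B, S], with a=-4, b=-7, c=3, d=3.92.
ac·variance of B = (-4)·3·32 = -384
bd·variance of S = (-7)·3.92·46 = -1262.24
(ad+bc)·Cov[B, S] = (-36.68)·26.3 = -964.684
Cov[Q, V] = -384 + (-1262.24) + (-964.684) = -2610.924.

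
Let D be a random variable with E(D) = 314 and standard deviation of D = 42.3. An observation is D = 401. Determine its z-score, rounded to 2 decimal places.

z = (D − E(D)) / standard deviation of D = (401 − 314) / 42.3 ≈ 2.06.

z = 2.06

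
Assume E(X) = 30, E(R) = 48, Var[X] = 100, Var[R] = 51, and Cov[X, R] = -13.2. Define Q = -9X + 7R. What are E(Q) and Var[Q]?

E(Q) = (-9)·E(X) + 7·E(R) = (-9)·30 + 7·48 = 66.
Var[Q] = a²·Var[X] + b²·Var[R] + 2ab·Cov[X, R] with a = -9, b = 7.
= (-9)²·100 + 7²·51 + 2·(-9)·7·(-13.2)
= 8100 + 2499 + 1663.2 = 12262.2.

E(Q) = 66, Var[Q] = 12262.2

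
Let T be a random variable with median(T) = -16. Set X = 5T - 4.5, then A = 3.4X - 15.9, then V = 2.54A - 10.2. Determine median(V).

median(X) = 5·(-16) + (-4.5) = -84.5.
median(A) = 3.4·(-84.5) + (-15.9) = -303.2.
median(V) = 2.54·(-303.2) + (-10.2) = -780.328.

median(V) = -780.328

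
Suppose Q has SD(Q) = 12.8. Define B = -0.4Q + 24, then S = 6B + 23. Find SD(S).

SD(B) = |-0.4|·12.8 = 5.12.
SD(S) = |6|·5.12 = 30.72.

SD(S) = 30.72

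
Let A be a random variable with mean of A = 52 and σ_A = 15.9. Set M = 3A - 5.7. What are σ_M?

M = 3A - 5.7 is linear with a = 3, b = -5.7.
σ_M = |a|·σ_A = |3|·15.9 = 47.7.

σ_M = 47.7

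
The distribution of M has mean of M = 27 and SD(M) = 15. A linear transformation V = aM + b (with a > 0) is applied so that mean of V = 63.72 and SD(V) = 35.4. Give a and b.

a = 2.36, b = 0

SD(V) = a·SD(M) (a > 0), so a = 35.4/15 = 2.36.
mean of V = a·mean of M + b, so b = 63.72 − 2.36·27 = 0.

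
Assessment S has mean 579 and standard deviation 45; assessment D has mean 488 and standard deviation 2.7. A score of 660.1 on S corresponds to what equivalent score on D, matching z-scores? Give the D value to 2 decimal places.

D = 492.87

z = (660.1 − 579)/45 ≈ 1.8022.
D = 488 + z·2.7 = 488 + (660.1 − 579)·2.7/45 ≈ 492.87.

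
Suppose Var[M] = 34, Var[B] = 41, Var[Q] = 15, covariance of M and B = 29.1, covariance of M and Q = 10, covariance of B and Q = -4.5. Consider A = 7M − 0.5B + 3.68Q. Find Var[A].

Var[A] = a²·Var[M] + b²·Var[B] + c²·Var[Q] + 2ab·covariance of M and B + 2ac·covariance of M and Q + 2bc·covariance of B and Q, with a = 7, b = -0.5, c = 3.68.
= 1666 + 10.25 + 203.136 + (-203.7) + 515.2 + 16.56
= 2207.446.

Var[A] = 2207.446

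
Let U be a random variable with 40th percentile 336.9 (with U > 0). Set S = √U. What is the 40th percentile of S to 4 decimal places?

40th percentile of S = 18.3548

√U is increasing, so P_{40}(S) = g(P_{40}(U)) ≈ 18.3548.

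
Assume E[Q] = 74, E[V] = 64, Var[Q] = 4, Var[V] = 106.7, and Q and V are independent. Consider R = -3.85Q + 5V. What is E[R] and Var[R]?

E[R] = 35.1, Var[R] = 2726.79

E[R] = (-3.85)·E[Q] + 5·E[V] = (-3.85)·74 + 5·64 = 35.1.
Var[R] = a²·Var[Q] + b²·Var[V] + 2ab·Cov[Q, V] with a = -3.85, b = 5.
Independence gives Cov[Q, V] = 0.
= (-3.85)²·4 + 5²·106.7 + 2·(-3.85)·5·0
= 59.29 + 2667.5 + 0 = 2726.79.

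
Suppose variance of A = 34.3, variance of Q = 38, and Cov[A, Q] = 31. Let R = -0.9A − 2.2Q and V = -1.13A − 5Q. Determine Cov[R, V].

By bilinearity, Cov[R, V] = ac·variance of A + bd·variance of Q + (ad+bc)·Cov[A, Q], with a=-0.9, b=-2.2, c=-1.13, d=-5.
ac·variance of A = (-0.9)·(-1.13)·34.3 = 34.8831
bd·variance of Q = (-2.2)·(-5)·38 = 418
(ad+bc)·Cov[A, Q] = (6.986)·31 = 216.566
Cov[R, V] = 34.8831 + 418 + 216.566 = 669.4491.

Cov[R, V] = 669.4491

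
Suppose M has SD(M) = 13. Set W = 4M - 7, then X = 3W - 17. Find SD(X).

SD(X) = 156

SD(W) = |4|·13 = 52.
SD(X) = |3|·52 = 156.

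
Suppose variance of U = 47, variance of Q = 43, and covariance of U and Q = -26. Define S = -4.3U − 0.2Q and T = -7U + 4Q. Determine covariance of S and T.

covariance of S and T = 1791.1

By bilinearity, covariance of S and T = ac·variance of U + bd·variance of Q + (ad+bc)·covariance of U and Q, with a=-4.3, b=-0.2, c=-7, d=4.
ac·variance of U = (-4.3)·(-7)·47 = 1414.7
bd·variance of Q = (-0.2)·4·43 = -34.4
(ad+bc)·covariance of U and Q = (-15.8)·(-26) = 410.8
covariance of S and T = 1414.7 + (-34.4) + 410.8 = 1791.1.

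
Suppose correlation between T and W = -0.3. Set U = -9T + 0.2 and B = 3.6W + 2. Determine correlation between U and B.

correlation between U and B = 0.3

Linear rescalings preserve |correlation|; the slopes -9 and 3.6 have opposite signs, so the correlation flips sign: correlation between U and B = −correlation between T and W = 0.3.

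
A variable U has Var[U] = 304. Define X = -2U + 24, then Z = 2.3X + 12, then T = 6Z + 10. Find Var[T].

Var[T] = 231575.04

Var[X] = (-2)²·304 = 1216.
Var[Z] = 2.3²·1216 = 6432.64.
Var[T] = 6²·6432.64 = 231575.04.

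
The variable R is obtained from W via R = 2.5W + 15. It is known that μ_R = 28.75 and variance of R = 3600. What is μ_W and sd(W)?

μ_W = 5.5, sd(W) = 24

From R = 2.5W + 15: μ_R = a·μ_W + b, so μ_W = (μ_R − b)/a = (28.75 − 15)/2.5 = 5.5.
sd(R) = √3600 = 60.
sd(R) = |a|·sd(W), so sd(W) = 60/|2.5| = 24.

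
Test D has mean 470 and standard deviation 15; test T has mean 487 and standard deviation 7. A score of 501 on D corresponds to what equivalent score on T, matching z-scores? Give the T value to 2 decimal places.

z = (501 − 470)/15 ≈ 2.0667.
T = 487 + z·7 = 487 + (501 − 470)·7/15 ≈ 501.47.

T = 501.47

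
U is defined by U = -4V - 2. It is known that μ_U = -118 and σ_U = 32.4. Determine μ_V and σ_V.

From U = -4V - 2: μ_U = a·μ_V + b, so μ_V = (μ_U − b)/a = (-118 − (-2))/(-4) = 29.
σ_U = |a|·σ_V, so σ_V = 32.4/|-4| = 8.1.

μ_V = 29, σ_V = 8.1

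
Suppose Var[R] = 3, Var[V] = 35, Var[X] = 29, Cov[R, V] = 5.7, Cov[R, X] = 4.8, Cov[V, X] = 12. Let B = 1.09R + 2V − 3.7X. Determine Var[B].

Var[B] = 349.1095

Var[B] = a²·Var[R] + b²·Var[V] + c²·Var[X] + 2ab·Cov[R, V] + 2ac·Cov[R, X] + 2bc·Cov[V, X], with a = 1.09, b = 2, c = -3.7.
= 3.5643 + 140 + 397.01 + 24.852 + (-38.7168) + (-177.6)
= 349.1095.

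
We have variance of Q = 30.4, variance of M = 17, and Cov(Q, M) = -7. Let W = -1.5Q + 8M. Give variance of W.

variance of W = a²·variance of Q + b²·variance of M + 2ab·Cov(Q, M) with a = -1.5, b = 8.
= (-1.5)²·30.4 + 8²·17 + 2·(-1.5)·8·(-7)
= 68.4 + 1088 + 168 = 1324.4.

variance of W = 1324.4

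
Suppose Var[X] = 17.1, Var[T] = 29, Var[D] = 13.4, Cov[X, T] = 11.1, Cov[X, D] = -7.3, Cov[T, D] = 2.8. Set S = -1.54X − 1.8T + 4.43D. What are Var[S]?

Var[S] = 513.97614

Var[S] = a²·Var[X] + b²·Var[T] + c²·Var[D] + 2ab·Cov[X, T] + 2ac·Cov[X, D] + 2bc·Cov[T, D], with a = -1.54, b = -1.8, c = 4.43.
= 40.55436 + 93.96 + 262.97366 + 61.5384 + 99.60412 + (-44.6544)
= 513.97614.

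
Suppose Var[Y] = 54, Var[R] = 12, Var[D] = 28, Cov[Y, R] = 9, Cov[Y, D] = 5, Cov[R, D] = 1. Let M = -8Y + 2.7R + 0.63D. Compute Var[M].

Var[M] = a²·Var[Y] + b²·Var[R] + c²·Var[D] + 2ab·Cov[Y, R] + 2ac·Cov[Y, D] + 2bc·Cov[R, D], with a = -8, b = 2.7, c = 0.63.
= 3456 + 87.48 + 11.1132 + (-388.8) + (-50.4) + 3.402
= 3118.7952.

Var[M] = 3118.7952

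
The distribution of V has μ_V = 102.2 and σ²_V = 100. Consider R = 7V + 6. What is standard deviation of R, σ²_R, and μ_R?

standard deviation of R = 70, σ²_R = 4900, μ_R = 721.4

R = 7V + 6 is linear with a = 7, b = 6.
standard deviation of V = √100 = 10.
standard deviation of R = |a|·standard deviation of V = |7|·10 = 70.
σ²_R = a²·σ²_V = 7²·100 = 4900 (the additive constant 6 does not affect variance).
μ_R = a·μ_V + b = 7·102.2 + 6 = 721.4.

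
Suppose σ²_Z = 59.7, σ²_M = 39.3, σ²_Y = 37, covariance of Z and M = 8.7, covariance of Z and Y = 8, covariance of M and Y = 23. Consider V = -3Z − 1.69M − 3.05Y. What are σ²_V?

σ²_V = a²·σ²_Z + b²·σ²_M + c²·σ²_Y + 2ab·covariance of Z and M + 2ac·covariance of Z and Y + 2bc·covariance of M and Y, with a = -3, b = -1.69, c = -3.05.
= 537.3 + 112.24473 + 344.1925 + 88.218 + 146.4 + 237.107
= 1465.46223.

σ²_V = 1465.46223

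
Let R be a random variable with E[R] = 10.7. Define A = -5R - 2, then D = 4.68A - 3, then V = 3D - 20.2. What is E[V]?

E[V] = -808.42

E[A] = (-5)·10.7 + (-2) = -55.5.
E[D] = 4.68·(-55.5) + (-3) = -262.74.
E[V] = 3·(-262.74) + (-20.2) = -808.42.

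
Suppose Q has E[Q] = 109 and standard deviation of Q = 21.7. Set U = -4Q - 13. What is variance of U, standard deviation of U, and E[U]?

variance of U = 7534.24, standard deviation of U = 86.8, E[U] = -449

U = -4Q - 13 is linear with a = -4, b = -13.
variance of Q = 21.7² = 470.89.
variance of U = a²·variance of Q = (-4)²·470.89 = 7534.24 (the additive constant -13 does not affect variance).
standard deviation of U = |a|·standard deviation of Q = |-4|·21.7 = 86.8.
E[U] = a·E[Q] + b = (-4)·109 + (-13) = -449.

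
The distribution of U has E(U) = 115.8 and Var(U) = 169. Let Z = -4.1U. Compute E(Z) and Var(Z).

Z = -4.1U is linear with a = -4.1, b = 0.
E(Z) = a·E(U) + b = (-4.1)·115.8 = -474.78.
Var(Z) = a²·Var(U) = (-4.1)²·169 = 2840.89.

E(Z) = -474.78, Var(Z) = 2840.89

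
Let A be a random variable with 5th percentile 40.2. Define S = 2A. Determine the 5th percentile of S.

5th percentile of S = 80.4

Since a = 2 > 0 the transformation is increasing, so the 5th percentile of S = a·(P_{5} of A) + b = 2·40.2 = 80.4.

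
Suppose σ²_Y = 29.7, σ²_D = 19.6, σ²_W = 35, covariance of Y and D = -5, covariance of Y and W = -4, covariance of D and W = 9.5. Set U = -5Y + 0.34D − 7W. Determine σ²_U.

σ²_U = 2151.54576

σ²_U = a²·σ²_Y + b²·σ²_D + c²·σ²_W + 2ab·covariance of Y and D + 2ac·covariance of Y and W + 2bc·covariance of D and W, with a = -5, b = 0.34, c = -7.
= 742.5 + 2.26576 + 1715 + 17 + (-280) + (-45.22)
= 2151.54576.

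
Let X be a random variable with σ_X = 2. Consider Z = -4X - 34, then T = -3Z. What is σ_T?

σ_T = 24

σ_Z = |-4|·2 = 8.
σ_T = |-3|·8 = 24.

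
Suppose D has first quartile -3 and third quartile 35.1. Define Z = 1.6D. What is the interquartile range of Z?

IQR(Z) = 60.96

IQR of D = Q3 − Q1 = 35.1 − (-3) = 38.1.
Under Z = aD + b, IQR(Z) = |a|·IQR(D) = |1.6|·38.1 = 60.96 (shifts cancel; spread scales by |a|).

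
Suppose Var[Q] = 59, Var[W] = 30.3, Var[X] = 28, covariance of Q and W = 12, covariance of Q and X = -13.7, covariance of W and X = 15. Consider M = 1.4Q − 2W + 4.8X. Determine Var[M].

Var[M] = 342.632

Var[M] = a²·Var[Q] + b²·Var[W] + c²·Var[X] + 2ab·covariance of Q and W + 2ac·covariance of Q and X + 2bc·covariance of W and X, with a = 1.4, b = -2, c = 4.8.
= 115.64 + 121.2 + 645.12 + (-67.2) + (-184.128) + (-288)
= 342.632.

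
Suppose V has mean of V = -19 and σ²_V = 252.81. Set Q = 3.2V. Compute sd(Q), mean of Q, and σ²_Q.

sd(Q) = 50.88, mean of Q = -60.8, σ²_Q = 2588.7744

Q = 3.2V is linear with a = 3.2, b = 0.
sd(V) = √252.81 = 15.9.
sd(Q) = |a|·sd(V) = |3.2|·15.9 = 50.88.
mean of Q = a·mean of V + b = 3.2·(-19) = -60.8.
σ²_Q = a²·σ²_V = 3.2²·252.81 = 2588.7744.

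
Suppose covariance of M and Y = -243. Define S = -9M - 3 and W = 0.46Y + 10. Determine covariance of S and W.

covariance of S and W = 1006.02

covariance of S and W = a·c·covariance of M and Y = (-9)·0.46·(-243) = 1006.02. Additive constants drop out.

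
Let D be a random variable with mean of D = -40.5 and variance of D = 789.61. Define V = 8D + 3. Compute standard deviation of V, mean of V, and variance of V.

V = 8D + 3 is linear with a = 8, b = 3.
standard deviation of D = √789.61 = 28.1.
standard deviation of V = |a|·standard deviation of D = |8|·28.1 = 224.8.
mean of V = a·mean of D + b = 8·(-40.5) + 3 = -321.
variance of V = a²·variance of D = 8²·789.61 = 50535.04 (the additive constant 3 does not affect variance).

standard deviation of V = 224.8, mean of V = -321, variance of V = 50535.04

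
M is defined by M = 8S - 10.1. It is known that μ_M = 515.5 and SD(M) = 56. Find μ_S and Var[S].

μ_S = 65.7, Var[S] = 49

From M = 8S - 10.1: μ_M = a·μ_S + b, so μ_S = (μ_M − b)/a = (515.5 − (-10.1))/8 = 65.7.
Var[M] = 56² = 3136.
Var[M] = a²·Var[S], so Var[S] = 3136/8² = 49.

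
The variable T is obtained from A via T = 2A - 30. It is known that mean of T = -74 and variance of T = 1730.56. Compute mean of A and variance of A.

From T = 2A - 30: mean of T = a·mean of A + b, so mean of A = (mean of T − b)/a = (-74 − (-30))/2 = -22.
variance of T = a²·variance of A, so variance of A = 1730.56/2² = 432.64.

mean of A = -22, variance of A = 432.64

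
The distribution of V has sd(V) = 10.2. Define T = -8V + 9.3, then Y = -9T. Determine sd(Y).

sd(Y) = 734.4

sd(T) = |-8|·10.2 = 81.6.
sd(Y) = |-9|·81.6 = 734.4.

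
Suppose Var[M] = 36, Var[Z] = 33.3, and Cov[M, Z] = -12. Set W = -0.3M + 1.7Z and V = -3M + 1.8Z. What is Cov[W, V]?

By bilinearity, Cov[W, V] = ac·Var[M] + bd·Var[Z] + (ad+bc)·Cov[M, Z], with a=-0.3, b=1.7, c=-3, d=1.8.
ac·Var[M] = (-0.3)·(-3)·36 = 32.4
bd·Var[Z] = 1.7·1.8·33.3 = 101.898
(ad+bc)·Cov[M, Z] = (-5.64)·(-12) = 67.68
Cov[W, V] = 32.4 + 101.898 + 67.68 = 201.978.

Cov[W, V] = 201.978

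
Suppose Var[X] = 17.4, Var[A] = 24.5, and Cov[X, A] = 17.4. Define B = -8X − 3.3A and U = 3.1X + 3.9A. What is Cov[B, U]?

Cov[B, U] = -1467.717

By bilinearity, Cov[B, U] = ac·Var[X] + bd·Var[A] + (ad+bc)·Cov[X, A], with a=-8, b=-3.3, c=3.1, d=3.9.
ac·Var[X] = (-8)·3.1·17.4 = -431.52
bd·Var[A] = (-3.3)·3.9·24.5 = -315.315
(ad+bc)·Cov[X, A] = (-41.43)·17.4 = -720.882
Cov[B, U] = -431.52 + (-315.315) + (-720.882) = -1467.717.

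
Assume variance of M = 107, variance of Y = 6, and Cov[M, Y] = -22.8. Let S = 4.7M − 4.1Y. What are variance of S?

variance of S = 3343.202

variance of S = a²·variance of M + b²·variance of Y + 2ab·Cov[M, Y] with a = 4.7, b = -4.1.
= 4.7²·107 + (-4.1)²·6 + 2·4.7·(-4.1)·(-22.8)
= 2363.63 + 100.86 + 878.712 = 3343.202.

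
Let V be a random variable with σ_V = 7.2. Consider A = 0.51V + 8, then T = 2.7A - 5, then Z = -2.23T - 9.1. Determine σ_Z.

σ_Z = 22.109112

σ_A = |0.51|·7.2 = 3.672.
σ_T = |2.7|·3.672 = 9.9144.
σ_Z = |-2.23|·9.9144 = 22.109112.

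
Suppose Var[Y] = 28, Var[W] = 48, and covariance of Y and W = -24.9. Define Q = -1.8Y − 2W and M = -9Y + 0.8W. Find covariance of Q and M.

covariance of Q and M = -35.544

By bilinearity, covariance of Q and M = ac·Var[Y] + bd·Var[W] + (ad+bc)·covariance of Y and W, with a=-1.8, b=-2, c=-9, d=0.8.
ac·Var[Y] = (-1.8)·(-9)·28 = 453.6
bd·Var[W] = (-2)·0.8·48 = -76.8
(ad+bc)·covariance of Y and W = (16.56)·(-24.9) = -412.344
covariance of Q and M = 453.6 + (-76.8) + (-412.344) = -35.544.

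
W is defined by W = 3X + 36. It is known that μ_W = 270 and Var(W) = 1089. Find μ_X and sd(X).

μ_X = 78, sd(X) = 11

From W = 3X + 36: μ_W = a·μ_X + b, so μ_X = (μ_W − b)/a = (270 − 36)/3 = 78.
sd(W) = √1089 = 33.
sd(W) = |a|·sd(X), so sd(X) = 33/|3| = 11.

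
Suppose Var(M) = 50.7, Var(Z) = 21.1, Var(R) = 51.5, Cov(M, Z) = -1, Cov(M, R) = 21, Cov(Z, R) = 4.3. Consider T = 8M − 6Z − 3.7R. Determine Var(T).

Var(T) = 3753.155

Var(T) = a²·Var(M) + b²·Var(Z) + c²·Var(R) + 2ab·Cov(M, Z) + 2ac·Cov(M, R) + 2bc·Cov(Z, R), with a = 8, b = -6, c = -3.7.
= 3244.8 + 759.6 + 705.035 + 96 + (-1243.2) + 190.92
= 3753.155.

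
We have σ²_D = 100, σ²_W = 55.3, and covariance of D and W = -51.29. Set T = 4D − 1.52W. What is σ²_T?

σ²_T = a²·σ²_D + b²·σ²_W + 2ab·covariance of D and W with a = 4, b = -1.52.
= 4²·100 + (-1.52)²·55.3 + 2·4·(-1.52)·(-51.29)
= 1600 + 127.76512 + 623.6864 = 2351.45152.

σ²_T = 2351.45152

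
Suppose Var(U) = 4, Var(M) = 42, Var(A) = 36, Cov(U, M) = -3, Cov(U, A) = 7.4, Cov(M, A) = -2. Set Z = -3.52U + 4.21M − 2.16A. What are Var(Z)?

Var(Z) = 1199.75236

Var(Z) = a²·Var(U) + b²·Var(M) + c²·Var(A) + 2ab·Cov(U, M) + 2ac·Cov(U, A) + 2bc·Cov(M, A), with a = -3.52, b = 4.21, c = -2.16.
= 49.5616 + 744.4122 + 167.9616 + 88.9152 + 112.52736 + 36.3744
= 1199.75236.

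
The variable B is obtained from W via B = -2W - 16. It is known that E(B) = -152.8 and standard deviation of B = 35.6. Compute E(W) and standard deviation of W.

E(W) = 68.4, standard deviation of W = 17.8

From B = -2W - 16: E(B) = a·E(W) + b, so E(W) = (E(B) − b)/a = (-152.8 − (-16))/(-2) = 68.4.
standard deviation of B = |a|·standard deviation of W, so standard deviation of W = 35.6/|-2| = 17.8.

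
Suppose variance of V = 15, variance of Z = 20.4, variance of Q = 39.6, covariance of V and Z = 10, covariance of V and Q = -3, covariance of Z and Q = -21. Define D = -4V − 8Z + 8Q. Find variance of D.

variance of D = 7600

variance of D = a²·variance of V + b²·variance of Z + c²·variance of Q + 2ab·covariance of V and Z + 2ac·covariance of V and Q + 2bc·covariance of Z and Q, with a = -4, b = -8, c = 8.
= 240 + 1305.6 + 2534.4 + 640 + 192 + 2688
= 7600.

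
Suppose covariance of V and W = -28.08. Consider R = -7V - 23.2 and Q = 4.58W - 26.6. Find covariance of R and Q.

covariance of R and Q = a·c·covariance of V and W = (-7)·4.58·(-28.08) = 900.2448. Additive constants drop out.

covariance of R and Q = 900.2448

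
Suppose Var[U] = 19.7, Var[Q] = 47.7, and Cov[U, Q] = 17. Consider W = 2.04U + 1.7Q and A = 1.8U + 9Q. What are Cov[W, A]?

Cov[W, A] = 1166.2884

By bilinearity, Cov[W, A] = ac·Var[U] + bd·Var[Q] + (ad+bc)·Cov[U, Q], with a=2.04, b=1.7, c=1.8, d=9.
ac·Var[U] = 2.04·1.8·19.7 = 72.3384
bd·Var[Q] = 1.7·9·47.7 = 729.81
(ad+bc)·Cov[U, Q] = (21.42)·17 = 364.14
Cov[W, A] = 72.3384 + 729.81 + 364.14 = 1166.2884.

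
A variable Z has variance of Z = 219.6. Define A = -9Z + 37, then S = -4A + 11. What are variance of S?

variance of S = 284601.6

variance of A = (-9)²·219.6 = 17787.6.
variance of S = (-4)²·17787.6 = 284601.6.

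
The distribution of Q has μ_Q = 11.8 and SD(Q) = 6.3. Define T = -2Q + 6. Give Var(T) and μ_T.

Var(T) = 158.76, μ_T = -17.6

T = -2Q + 6 is linear with a = -2, b = 6.
Var(Q) = 6.3² = 39.69.
Var(T) = a²·Var(Q) = (-2)²·39.69 = 158.76 (the additive constant 6 does not affect variance).
μ_T = a·μ_Q + b = (-2)·11.8 + 6 = -17.6.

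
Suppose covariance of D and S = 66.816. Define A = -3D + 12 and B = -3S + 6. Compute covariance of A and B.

covariance of A and B = 601.344

covariance of A and B = a·c·covariance of D and S = (-3)·(-3)·66.816 = 601.344. Additive constants drop out.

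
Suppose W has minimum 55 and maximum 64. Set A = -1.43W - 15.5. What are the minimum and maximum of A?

a = -1.43 < 0, so order reverses: min(A) = a·max(W)+b = (-1.43)·64 + (-15.5) = -107.02; max(A) = a·min(W)+b = (-1.43)·55 + (-15.5) = -94.15.

min(A) = -107.02, max(A) = -94.15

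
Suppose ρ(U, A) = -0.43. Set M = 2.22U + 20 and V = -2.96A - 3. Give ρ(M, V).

ρ(M, V) = 0.43

Linear rescalings preserve |correlation|; the slopes 2.22 and -2.96 have opposite signs, so the correlation flips sign: ρ(M, V) = −ρ(U, A) = 0.43.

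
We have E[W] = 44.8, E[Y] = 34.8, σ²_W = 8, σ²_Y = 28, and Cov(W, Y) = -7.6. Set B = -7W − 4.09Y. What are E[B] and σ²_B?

E[B] = (-7)·E[W] + (-4.09)·E[Y] = (-7)·44.8 + (-4.09)·34.8 = -455.932.
σ²_B = a²·σ²_W + b²·σ²_Y + 2ab·Cov(W, Y) with a = -7, b = -4.09.
= (-7)²·8 + (-4.09)²·28 + 2·(-7)·(-4.09)·(-7.6)
= 392 + 468.3868 + (-435.176) = 425.2108.

E[B] = -455.932, σ²_B = 425.2108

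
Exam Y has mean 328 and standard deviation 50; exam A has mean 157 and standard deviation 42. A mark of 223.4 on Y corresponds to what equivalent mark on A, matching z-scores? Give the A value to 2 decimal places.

z = (223.4 − 328)/50 = -2.092.
A = 157 + z·42 = 157 + (223.4 − 328)·42/50 ≈ 69.14.

A = 69.14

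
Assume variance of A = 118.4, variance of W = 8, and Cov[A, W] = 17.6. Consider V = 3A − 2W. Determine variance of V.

variance of V = a²·variance of A + b²·variance of W + 2ab·Cov[A, W] with a = 3, b = -2.
= 3²·118.4 + (-2)²·8 + 2·3·(-2)·17.6
= 1065.6 + 32 + (-211.2) = 886.4.

variance of V = 886.4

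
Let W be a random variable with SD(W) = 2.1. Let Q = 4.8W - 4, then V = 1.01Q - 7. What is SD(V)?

SD(Q) = |4.8|·2.1 = 10.08.
SD(V) = |1.01|·10.08 = 10.1808.

SD(V) = 10.1808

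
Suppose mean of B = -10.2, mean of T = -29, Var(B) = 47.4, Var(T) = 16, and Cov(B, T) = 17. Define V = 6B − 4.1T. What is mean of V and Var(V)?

mean of V = 6·mean of B + (-4.1)·mean of T = 6·(-10.2) + (-4.1)·(-29) = 57.7.
Var(V) = a²·Var(B) + b²·Var(T) + 2ab·Cov(B, T) with a = 6, b = -4.1.
= 6²·47.4 + (-4.1)²·16 + 2·6·(-4.1)·17
= 1706.4 + 268.96 + (-836.4) = 1138.96.

mean of V = 57.7, Var(V) = 1138.96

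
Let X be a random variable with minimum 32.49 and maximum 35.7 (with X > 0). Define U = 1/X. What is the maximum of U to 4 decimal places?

max(U) = 0.0308

1/X is decreasing on this domain, so max(U) comes from min(X) = 32.49: max(U) = 1/(32.49) ≈ 0.0308.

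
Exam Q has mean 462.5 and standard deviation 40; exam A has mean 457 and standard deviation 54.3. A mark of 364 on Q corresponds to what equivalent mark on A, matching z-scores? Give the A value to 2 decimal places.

A = 323.29

z = (364 − 462.5)/40 = -2.4625.
A = 457 + z·54.3 = 457 + (364 − 462.5)·54.3/40 ≈ 323.29.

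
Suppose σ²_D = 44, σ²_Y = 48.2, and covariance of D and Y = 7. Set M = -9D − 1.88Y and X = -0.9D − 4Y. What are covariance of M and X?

By bilinearity, covariance of M and X = ac·σ²_D + bd·σ²_Y + (ad+bc)·covariance of D and Y, with a=-9, b=-1.88, c=-0.9, d=-4.
ac·σ²_D = (-9)·(-0.9)·44 = 356.4
bd·σ²_Y = (-1.88)·(-4)·48.2 = 362.464
(ad+bc)·covariance of D and Y = (37.692)·7 = 263.844
covariance of M and X = 356.4 + 362.464 + 263.844 = 982.708.

covariance of M and X = 982.708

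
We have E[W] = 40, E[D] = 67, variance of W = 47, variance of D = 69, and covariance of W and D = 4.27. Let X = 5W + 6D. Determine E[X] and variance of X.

E[X] = 602, variance of X = 3915.2

E[X] = 5·E[W] + 6·E[D] = 5·40 + 6·67 = 602.
variance of X = a²·variance of W + b²·variance of D + 2ab·covariance of W and D with a = 5, b = 6.
= 5²·47 + 6²·69 + 2·5·6·4.27
= 1175 + 2484 + 256.2 = 3915.2.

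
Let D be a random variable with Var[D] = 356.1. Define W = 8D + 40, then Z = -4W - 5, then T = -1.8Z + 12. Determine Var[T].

Var[T] = 1181454.336

Var[W] = 8²·356.1 = 22790.4.
Var[Z] = (-4)²·22790.4 = 364646.4.
Var[T] = (-1.8)²·364646.4 = 1181454.336.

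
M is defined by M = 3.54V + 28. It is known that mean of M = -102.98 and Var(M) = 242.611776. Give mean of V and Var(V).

From M = 3.54V + 28: mean of M = a·mean of V + b, so mean of V = (mean of M − b)/a = (-102.98 − 28)/3.54 = -37.
Var(M) = a²·Var(V), so Var(V) = 242.611776/3.54² = 19.36.

mean of V = -37, Var(V) = 19.36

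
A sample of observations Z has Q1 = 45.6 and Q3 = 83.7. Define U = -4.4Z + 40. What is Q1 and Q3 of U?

a = -4.4 < 0 reverses order: Q1(U) comes from Q3(Z), Q3(U) from Q1(Z).
Q1(U) = (-4.4)·83.7 + 40 = -328.28; Q3(U) = (-4.4)·45.6 + 40 = -160.64.

Q1(U) = -328.28, Q3(U) = -160.64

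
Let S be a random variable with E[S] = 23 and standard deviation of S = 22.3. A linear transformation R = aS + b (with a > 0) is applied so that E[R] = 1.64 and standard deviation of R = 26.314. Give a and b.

a = 1.18, b = -25.5

standard deviation of R = a·standard deviation of S (a > 0), so a = 26.314/22.3 = 1.18.
E[R] = a·E[S] + b, so b = 1.64 − 1.18·23 = -25.5.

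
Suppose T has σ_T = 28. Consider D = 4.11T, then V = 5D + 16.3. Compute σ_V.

σ_V = 575.4

σ_D = |4.11|·28 = 115.08.
σ_V = |5|·115.08 = 575.4.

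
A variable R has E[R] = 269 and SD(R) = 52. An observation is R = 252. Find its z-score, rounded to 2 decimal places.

z = -0.33

z = (R − E[R]) / SD(R) = (252 − 269) / 52 ≈ -0.33.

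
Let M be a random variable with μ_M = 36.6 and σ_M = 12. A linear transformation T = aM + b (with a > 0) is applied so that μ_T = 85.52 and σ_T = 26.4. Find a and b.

a = 2.2, b = 5

σ_T = a·σ_M (a > 0), so a = 26.4/12 = 2.2.
μ_T = a·μ_M + b, so b = 85.52 − 2.2·36.6 = 5.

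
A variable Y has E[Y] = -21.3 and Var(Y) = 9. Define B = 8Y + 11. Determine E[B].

B = 8Y + 11 is linear with a = 8, b = 11.
E[B] = a·E[Y] + b = 8·(-21.3) + 11 = -159.4.

E[B] = -159.4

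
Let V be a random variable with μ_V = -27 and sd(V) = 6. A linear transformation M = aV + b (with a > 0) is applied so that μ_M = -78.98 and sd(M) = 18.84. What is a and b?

a = 3.14, b = 5.8

sd(M) = a·sd(V) (a > 0), so a = 18.84/6 = 3.14.
μ_M = a·μ_V + b, so b = -78.98 − 3.14·(-27) = 5.8.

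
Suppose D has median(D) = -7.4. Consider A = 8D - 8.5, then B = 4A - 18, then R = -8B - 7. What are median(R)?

median(A) = 8·(-7.4) + (-8.5) = -67.7.
median(B) = 4·(-67.7) + (-18) = -288.8.
median(R) = (-8)·(-288.8) + (-7) = 2303.4.

median(R) = 2303.4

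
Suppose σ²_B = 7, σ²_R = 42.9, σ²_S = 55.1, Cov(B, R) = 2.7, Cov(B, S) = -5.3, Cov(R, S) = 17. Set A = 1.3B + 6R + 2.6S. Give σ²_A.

σ²_A = 2465.398

σ²_A = a²·σ²_B + b²·σ²_R + c²·σ²_S + 2ab·Cov(B, R) + 2ac·Cov(B, S) + 2bc·Cov(R, S), with a = 1.3, b = 6, c = 2.6.
= 11.83 + 1544.4 + 372.476 + 42.12 + (-35.828) + 530.4
= 2465.398.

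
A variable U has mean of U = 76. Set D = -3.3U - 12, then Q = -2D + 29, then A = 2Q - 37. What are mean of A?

mean of D = (-3.3)·76 + (-12) = -262.8.
mean of Q = (-2)·(-262.8) + 29 = 554.6.
mean of A = 2·554.6 + (-37) = 1072.2.

mean of A = 1072.2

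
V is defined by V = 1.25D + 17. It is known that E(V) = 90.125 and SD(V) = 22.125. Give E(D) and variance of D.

E(D) = 58.5, variance of D = 313.29

From V = 1.25D + 17: E(V) = a·E(D) + b, so E(D) = (E(V) − b)/a = (90.125 − 17)/1.25 = 58.5.
variance of V = 22.125² = 489.515625.
variance of V = a²·variance of D, so variance of D = 489.515625/1.25² = 313.29.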